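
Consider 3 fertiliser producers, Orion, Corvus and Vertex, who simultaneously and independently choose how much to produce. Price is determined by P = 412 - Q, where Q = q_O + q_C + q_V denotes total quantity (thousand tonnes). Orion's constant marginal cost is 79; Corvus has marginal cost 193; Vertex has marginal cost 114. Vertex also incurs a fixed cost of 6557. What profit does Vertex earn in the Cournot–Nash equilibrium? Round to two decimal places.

753.25

Orion's profit: π_O = (412 - Q)q_O - (79q_O). Setting ∂π_O/∂q_O = 0: 333 - 2q_O - (q_C + q_V) = 0.
Corvus's first-order condition: 219 - 2q_C - (q_O + q_V) = 0.
Vertex's first-order condition: 298 - 2q_V - (q_O + q_C) = 0.
Adding the 3 conditions: 850 − 2Q − 2Q = 0, i.e. Q = 425/2.
Back-substituting: q_O = (333 − 425/2) = 241/2, q_C = (219 − 425/2) = 13/2, q_V = (298 − 425/2) = 171/2.
Price P = 412 - 425/2 = 399/2.
Vertex's profit: (399/2 - 114)·(171/2) - 6557 = 753.2500.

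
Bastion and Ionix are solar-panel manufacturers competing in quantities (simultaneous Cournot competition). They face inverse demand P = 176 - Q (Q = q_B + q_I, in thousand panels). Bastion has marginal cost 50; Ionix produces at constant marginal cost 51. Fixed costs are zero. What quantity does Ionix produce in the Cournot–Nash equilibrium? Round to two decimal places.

41.33

Bastion's profit: π_B = (176 - Q)q_B - (50q_B). Setting ∂π_B/∂q_B = 0: 126 - 2q_B - (q_I) = 0.
Ionix's first-order condition: 125 - 2q_I - (q_B) = 0.
So q_B = (126 - q_I)/2 and q_I = (125 - q_B)/2.
Substituting one into the other gives q_B = 127/3 and q_I = 124/3.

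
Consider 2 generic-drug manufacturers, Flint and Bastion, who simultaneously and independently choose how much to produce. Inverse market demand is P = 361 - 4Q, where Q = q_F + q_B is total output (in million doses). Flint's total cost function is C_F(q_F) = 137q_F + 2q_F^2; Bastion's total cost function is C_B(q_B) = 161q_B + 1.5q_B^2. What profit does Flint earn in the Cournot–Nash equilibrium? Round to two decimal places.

Flint's profit: π_F = (361 - 4Q)q_F - (137q_F + 2q_F²). Setting ∂π_F/∂q_F = 0: 224 - 12q_F - 4(q_B) = 0.
Bastion's first-order condition: 200 - 11q_B - 4(q_F) = 0.
So q_F = (224 - 4q_B)/12 and q_B = (200 - 4q_F)/11.
Solving the pair: q_F = 416/29, q_B = 376/29.
Price P = 361 - 4·(792/29) = 251.7586.
Flint's profit: 251.7586·(416/29) - 137·(416/29) - 2(416/29)² = 1234.6445.

1234.64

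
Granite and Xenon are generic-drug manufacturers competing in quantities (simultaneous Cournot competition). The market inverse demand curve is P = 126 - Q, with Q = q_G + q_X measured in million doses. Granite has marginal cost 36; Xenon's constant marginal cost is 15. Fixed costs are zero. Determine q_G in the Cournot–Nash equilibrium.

23

Granite's profit: π_G = (126 - Q)q_G - (36q_G). Setting ∂π_G/∂q_G = 0: 90 - 2q_G - (q_X) = 0.
Xenon's profit: π_X = (126 - Q)q_X - (15q_X). Setting ∂π_X/∂q_X = 0: 111 - 2q_X - (q_G) = 0.
So q_G = (90 - q_X)/2 and q_X = (111 - q_G)/2.
Substituting one into the other gives q_G = 23 and q_X = 44.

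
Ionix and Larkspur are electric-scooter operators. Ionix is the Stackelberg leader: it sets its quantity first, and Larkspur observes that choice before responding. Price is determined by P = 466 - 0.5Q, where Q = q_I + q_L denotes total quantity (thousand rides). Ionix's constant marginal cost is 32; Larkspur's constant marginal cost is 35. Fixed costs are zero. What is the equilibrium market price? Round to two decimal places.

Solve by backward induction. Given q_I, the follower Larkspur maximises π_L = (466 - (1/2)q_I - (1/2)q_L)q_L - 35q_L.
Setting the follower's marginal profit to zero, 431 - (1/2)q_I - q_L = 0, i.e. q_L = (431 - (1/2)q_I).
The leader anticipates this reaction. Substituting into P = 466 - 0.5Q gives P = 501/2 - (1/4)q_I, so π_I = (501/2 - (1/4)q_I)q_I - 32q_I.
Maximising: ∂π_I/∂q_I = 437/2 - (1/2)q_I = 0, giving q_I = 437.
Then q_L = (431 - (1/2)·437) = 425/2.
Total output Q = 1299/2, so price P = 466 - (1/2)·(1299/2) = 565/4.

141.25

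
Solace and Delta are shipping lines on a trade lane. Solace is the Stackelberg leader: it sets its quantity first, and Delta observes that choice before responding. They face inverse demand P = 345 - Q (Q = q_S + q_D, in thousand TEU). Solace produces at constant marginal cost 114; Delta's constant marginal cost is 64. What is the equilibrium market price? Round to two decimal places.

159.25

The follower Delta best-responds to any q_S: π_D = (345 - Q)q_D - 64q_D.
Setting the follower's marginal profit to zero, 281 - q_S - 2q_D = 0, i.e. q_D = (281 - q_S)/2.
The leader anticipates this reaction. Substituting into P = 345 - Q gives P = 409/2 - (1/2)q_S, so π_S = (409/2 - (1/2)q_S)q_S - 114q_S.
Maximising: ∂π_S/∂q_S = 181/2 - q_S = 0, giving q_S = 181/2.
Then q_D = (281 - 181/2)/2 = 381/4.
Total output Q = 743/4, so price P = 345 - 743/4 = 637/4.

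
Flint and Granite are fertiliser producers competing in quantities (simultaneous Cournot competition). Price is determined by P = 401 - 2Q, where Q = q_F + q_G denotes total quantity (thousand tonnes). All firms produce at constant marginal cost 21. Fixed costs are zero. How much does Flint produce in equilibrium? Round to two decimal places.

A representative firm's profit is π_i = q_i(401 - 2Q) - 21q_i.
First-order condition (treating rivals' output as given): 380 - 4q_i - 2q_j = 0.
With identical firms every q_j equals q_i, so q_j = q_i and 380 = 6q_i, giving q_i = 190/3.

63.33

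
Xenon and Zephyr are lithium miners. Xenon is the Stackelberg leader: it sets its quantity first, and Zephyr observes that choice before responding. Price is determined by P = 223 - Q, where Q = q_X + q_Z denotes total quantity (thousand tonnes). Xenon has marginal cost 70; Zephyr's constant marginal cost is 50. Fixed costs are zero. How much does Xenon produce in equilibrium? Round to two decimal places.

66.50

The follower Zephyr best-responds to any q_X: π_Z = (223 - Q)q_Z - 50q_Z.
Setting the follower's marginal profit to zero, 173 - q_X - 2q_Z = 0, i.e. q_Z = (173 - q_X)/2.
Xenon substitutes q_Z(q_X) into its own profit: π_X = q_X(223 - q_X - (173 - q_X)/2) - 70q_X = (273/2 - (1/2)q_X)q_X - 70q_X.
Maximising: ∂π_X/∂q_X = 133/2 - q_X = 0, giving q_X = 133/2.
Then q_Z = (173 - 133/2)/2 = 213/4.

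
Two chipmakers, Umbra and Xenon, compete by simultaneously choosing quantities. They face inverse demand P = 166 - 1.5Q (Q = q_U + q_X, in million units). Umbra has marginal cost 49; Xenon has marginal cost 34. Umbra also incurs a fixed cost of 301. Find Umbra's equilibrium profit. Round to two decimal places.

Umbra's profit: π_U = (166 - 1.5Q)q_U - (49q_U). Setting ∂π_U/∂q_U = 0: 117 - 3q_U - (3/2)(q_X) = 0.
Xenon's profit: π_X = (166 - 1.5Q)q_X - (34q_X). Setting ∂π_X/∂q_X = 0: 132 - 3q_X - (3/2)(q_U) = 0.
So q_U = (117 - (3/2)q_X)/3 and q_X = (132 - (3/2)q_U)/3.
Substituting one into the other gives q_U = 68/3 and q_X = 98/3.
Price P = 166 - (3/2)·(166/3) = 83.
Umbra's profit: (83 - 49)·(68/3) - 301 = 1409/3.

469.67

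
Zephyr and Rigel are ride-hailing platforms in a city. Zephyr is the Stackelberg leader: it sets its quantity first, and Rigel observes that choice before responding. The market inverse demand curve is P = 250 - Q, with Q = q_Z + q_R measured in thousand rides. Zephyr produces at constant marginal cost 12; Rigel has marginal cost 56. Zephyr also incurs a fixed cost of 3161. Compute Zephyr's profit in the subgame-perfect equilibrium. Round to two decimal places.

6779.50

Solve by backward induction. Given q_Z, the follower Rigel maximises π_R = (250 - q_Z - q_R)q_R - 56q_R.
∂π_R/∂q_R = 194 - q_Z - 2q_R = 0 gives the reaction function q_R = (194 - q_Z)/2.
The leader anticipates this reaction. Substituting into P = 250 - Q gives P = 153 - (1/2)q_Z, so π_Z = (153 - (1/2)q_Z)q_Z - 12q_Z.
The leader's first-order condition 141 - q_Z = 0 yields q_Z = 141.
Then q_R = (194 - 141)/2 = 53/2.
Price P = 250 - 335/2 = 165/2.
Zephyr's profit: (165/2 - 12)·141 - 3161 = 6779.5000.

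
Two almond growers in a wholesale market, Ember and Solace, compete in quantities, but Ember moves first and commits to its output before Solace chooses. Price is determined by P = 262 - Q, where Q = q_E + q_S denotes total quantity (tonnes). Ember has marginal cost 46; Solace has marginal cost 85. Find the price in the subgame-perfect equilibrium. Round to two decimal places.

Solve by backward induction. Given q_E, the follower Solace maximises π_S = (262 - q_E - q_S)q_S - 85q_S.
Follower FOC: 177 - q_E - 2q_S = 0, so q_S(q_E) = (177 - q_E)/2.
The leader anticipates this reaction. Substituting into P = 262 - Q gives P = 347/2 - (1/2)q_E, so π_E = (347/2 - (1/2)q_E)q_E - 46q_E.
The leader's first-order condition 255/2 - q_E = 0 yields q_E = 255/2.
Then q_S = (177 - 255/2)/2 = 99/4.
Total output Q = 609/4, so price P = 262 - 609/4 = 439/4.

109.75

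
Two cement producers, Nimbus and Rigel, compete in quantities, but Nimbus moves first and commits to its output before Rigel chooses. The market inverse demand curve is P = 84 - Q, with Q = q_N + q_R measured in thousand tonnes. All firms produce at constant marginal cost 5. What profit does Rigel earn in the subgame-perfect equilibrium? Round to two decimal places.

The follower Rigel best-responds to any q_N: π_R = (84 - Q)q_R - 5q_R.
∂π_R/∂q_R = 79 - q_N - 2q_R = 0 gives the reaction function q_R = (79 - q_N)/2.
Nimbus substitutes q_R(q_N) into its own profit: π_N = q_N(84 - q_N - (79 - q_N)/2) - 5q_N = (89/2 - (1/2)q_N)q_N - 5q_N.
Leader FOC: 79/2 - q_N = 0, so q_N = 79/2.
Then q_R = (79 - 79/2)/2 = 79/4.
Price P = 84 - 237/4 = 99/4.
Rigel's profit: (99/4 - 5)·(79/4) = 390.0625.

390.06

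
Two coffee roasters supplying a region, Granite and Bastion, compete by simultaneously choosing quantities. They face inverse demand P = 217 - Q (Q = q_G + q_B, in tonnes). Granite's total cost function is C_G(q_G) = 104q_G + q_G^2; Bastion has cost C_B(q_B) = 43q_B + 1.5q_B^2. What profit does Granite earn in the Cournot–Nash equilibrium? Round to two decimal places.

Granite's profit: π_G = (217 - Q)q_G - (104q_G + q_G²). Setting ∂π_G/∂q_G = 0: 113 - 4q_G - (q_B) = 0.
Bastion's profit: π_B = (217 - Q)q_B - (43q_B + (3/2)q_B²). Setting ∂π_B/∂q_B = 0: 174 - 5q_B - (q_G) = 0.
Best responses: q_G = (113 - q_B)/4, q_B = (174 - q_G)/5.
Substituting one into the other gives q_G = 391/19 and q_B = 583/19.
Price P = 217 - 974/19 = 165.7368.
Granite's profit: 165.7368·(391/19) - 104·(391/19) - (391/19)² = 846.9861.

846.99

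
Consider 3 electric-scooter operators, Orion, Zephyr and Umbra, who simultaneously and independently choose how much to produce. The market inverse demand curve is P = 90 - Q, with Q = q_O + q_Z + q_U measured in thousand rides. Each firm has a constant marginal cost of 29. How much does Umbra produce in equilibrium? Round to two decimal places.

15.25

Each firm earns π_i = (90 - Q)q_i - 29q_i.
First-order condition (treating rivals' output as given): 61 - 2q_i - Σ_{j≠i} q_j = 0.
By symmetry each firm produces the same amount; substituting Σ_{j≠i} q_j = 2q_i yields q_i = 61/4.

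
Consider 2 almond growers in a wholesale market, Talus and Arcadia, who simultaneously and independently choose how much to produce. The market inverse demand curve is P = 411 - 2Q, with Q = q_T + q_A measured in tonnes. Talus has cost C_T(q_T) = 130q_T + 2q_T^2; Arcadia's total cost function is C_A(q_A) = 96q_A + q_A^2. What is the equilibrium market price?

Talus's profit: π_T = (411 - 2Q)q_T - (130q_T + 2q_T²). Setting ∂π_T/∂q_T = 0: 281 - 8q_T - 2(q_A) = 0.
Arcadia's profit: π_A = (411 - 2Q)q_A - (96q_A + q_A²). Setting ∂π_A/∂q_A = 0: 315 - 6q_A - 2(q_T) = 0.
So q_T = (281 - 2q_A)/8 and q_A = (315 - 2q_T)/6.
Solving the pair: q_T = 24, q_A = 89/2.
Total output Q = 137/2, so price P = 411 - 2·(137/2) = 274.

274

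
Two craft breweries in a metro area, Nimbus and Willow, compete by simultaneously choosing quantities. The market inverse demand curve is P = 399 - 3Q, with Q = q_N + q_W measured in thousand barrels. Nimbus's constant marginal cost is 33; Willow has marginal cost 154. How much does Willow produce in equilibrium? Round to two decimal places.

13.78

Nimbus's profit: π_N = (399 - 3Q)q_N - (33q_N). Setting ∂π_N/∂q_N = 0: 366 - 6q_N - 3(q_W) = 0.
Willow's first-order condition: 245 - 6q_W - 3(q_N) = 0.
So q_N = (366 - 3q_W)/6 and q_W = (245 - 3q_N)/6.
Substituting one into the other gives q_N = 487/9 and q_W = 124/9.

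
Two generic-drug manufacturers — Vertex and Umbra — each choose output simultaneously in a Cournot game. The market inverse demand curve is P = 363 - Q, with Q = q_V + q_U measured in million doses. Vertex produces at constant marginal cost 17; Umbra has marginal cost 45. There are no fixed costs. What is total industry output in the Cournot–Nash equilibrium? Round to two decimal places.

221.33

Vertex's profit: π_V = (363 - Q)q_V - (17q_V). Setting ∂π_V/∂q_V = 0: 346 - 2q_V - (q_U) = 0.
Umbra's profit: π_U = (363 - Q)q_U - (45q_U). Setting ∂π_U/∂q_U = 0: 318 - 2q_U - (q_V) = 0.
Rearranging gives the reaction functions q_V = (346 - q_U)/2 and q_U = (318 - q_V)/2.
Substituting one into the other gives q_V = 374/3 and q_U = 290/3.
Total output Q = 374/3 + 290/3 = 664/3.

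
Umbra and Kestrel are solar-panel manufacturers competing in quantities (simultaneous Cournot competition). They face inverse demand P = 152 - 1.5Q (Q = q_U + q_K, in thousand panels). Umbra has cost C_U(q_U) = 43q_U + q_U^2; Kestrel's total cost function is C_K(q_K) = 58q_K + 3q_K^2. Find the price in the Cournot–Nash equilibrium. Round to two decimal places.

111.77

Umbra's profit: π_U = (152 - 1.5Q)q_U - (43q_U + q_U²). Setting ∂π_U/∂q_U = 0: 109 - 5q_U - (3/2)(q_K) = 0.
Kestrel's first-order condition: 94 - 9q_K - (3/2)(q_U) = 0.
So q_U = (109 - (3/2)q_K)/5 and q_K = (94 - (3/2)q_U)/9.
Substituting one into the other gives q_U = 1120/57 and q_K = 1226/171.
Total output Q = 26.8187, so price P = 152 - (3/2)·26.8187 = 111.7719.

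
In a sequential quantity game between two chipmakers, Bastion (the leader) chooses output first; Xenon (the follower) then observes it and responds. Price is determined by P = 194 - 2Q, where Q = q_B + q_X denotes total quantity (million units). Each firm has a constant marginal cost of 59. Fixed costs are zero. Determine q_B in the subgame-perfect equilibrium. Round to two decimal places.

The follower Xenon best-responds to any q_B: π_X = (194 - 2Q)q_X - 59q_X.
∂π_X/∂q_X = 135 - 2q_B - 4q_X = 0 gives the reaction function q_X = (135 - 2q_B)/4.
Bastion substitutes q_X(q_B) into its own profit: π_B = q_B(194 - 2q_B - (135 - 2q_B)/2) - 59q_B = (253/2 - q_B)q_B - 59q_B.
Maximising: ∂π_B/∂q_B = 135/2 - 2q_B = 0, giving q_B = 135/4.
Then q_X = (135 - 2·(135/4))/4 = 135/8.

33.75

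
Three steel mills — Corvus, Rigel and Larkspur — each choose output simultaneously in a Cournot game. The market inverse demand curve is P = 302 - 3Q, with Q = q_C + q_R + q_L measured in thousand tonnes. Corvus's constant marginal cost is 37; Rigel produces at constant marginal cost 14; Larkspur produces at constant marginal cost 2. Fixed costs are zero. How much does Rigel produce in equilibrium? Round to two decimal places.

Corvus's profit: π_C = (302 - 3Q)q_C - (37q_C). Setting ∂π_C/∂q_C = 0: 265 - 6q_C - 3(q_R + q_L) = 0.
Rigel's first-order condition: 288 - 6q_R - 3(q_C + q_L) = 0.
Larkspur's profit: π_L = (302 - 3Q)q_L - (2q_L). Setting ∂π_L/∂q_L = 0: 300 - 6q_L - 3(q_C + q_R) = 0.
Adding the 3 first-order conditions: 853 − 12Q = 0, so Q = 853/12.
Back-substituting: q_C = (265 − 853/4)/3 = 69/4, q_R = (288 − 853/4)/3 = 299/12, q_L = (300 − 853/4)/3 = 347/12.

24.92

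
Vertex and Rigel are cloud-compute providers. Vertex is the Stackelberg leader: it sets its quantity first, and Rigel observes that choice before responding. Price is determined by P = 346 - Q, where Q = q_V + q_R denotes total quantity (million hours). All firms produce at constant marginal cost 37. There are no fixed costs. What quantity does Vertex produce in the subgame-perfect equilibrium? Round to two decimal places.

The follower Rigel best-responds to any q_V: π_R = (346 - Q)q_R - 37q_R.
Follower FOC: 309 - q_V - 2q_R = 0, so q_R(q_V) = (309 - q_V)/2.
The leader anticipates this reaction. Substituting into P = 346 - Q gives P = 383/2 - (1/2)q_V, so π_V = (383/2 - (1/2)q_V)q_V - 37q_V.
The leader's first-order condition 309/2 - q_V = 0 yields q_V = 309/2.
Then q_R = (309 - 309/2)/2 = 309/4.

154.50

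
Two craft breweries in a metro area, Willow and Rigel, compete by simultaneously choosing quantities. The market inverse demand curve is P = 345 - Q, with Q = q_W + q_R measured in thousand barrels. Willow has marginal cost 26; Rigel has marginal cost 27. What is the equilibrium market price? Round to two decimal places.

Willow's profit: π_W = (345 - Q)q_W - (26q_W). Setting ∂π_W/∂q_W = 0: 319 - 2q_W - (q_R) = 0.
Rigel's profit: π_R = (345 - Q)q_R - (27q_R). Setting ∂π_R/∂q_R = 0: 318 - 2q_R - (q_W) = 0.
Best responses: q_W = (319 - q_R)/2, q_R = (318 - q_W)/2.
Solving the pair: q_W = 320/3, q_R = 317/3.
Total output Q = 637/3, so price P = 345 - 637/3 = 398/3.

132.67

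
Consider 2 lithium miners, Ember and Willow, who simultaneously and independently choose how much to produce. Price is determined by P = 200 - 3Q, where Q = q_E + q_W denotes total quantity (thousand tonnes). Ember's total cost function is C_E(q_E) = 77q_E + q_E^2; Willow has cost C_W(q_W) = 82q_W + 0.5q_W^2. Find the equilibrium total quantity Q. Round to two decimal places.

Ember's profit: π_E = (200 - 3Q)q_E - (77q_E + q_E²). Setting ∂π_E/∂q_E = 0: 123 - 8q_E - 3(q_W) = 0.
Willow's profit: π_W = (200 - 3Q)q_W - (82q_W + (1/2)q_W²). Setting ∂π_W/∂q_W = 0: 118 - 7q_W - 3(q_E) = 0.
Rearranging gives the reaction functions q_E = (123 - 3q_W)/8 and q_W = (118 - 3q_E)/7.
Substituting one into the other gives q_E = 507/47 and q_W = 575/47.
Total output Q = 507/47 + 575/47 = 1082/47.

23.02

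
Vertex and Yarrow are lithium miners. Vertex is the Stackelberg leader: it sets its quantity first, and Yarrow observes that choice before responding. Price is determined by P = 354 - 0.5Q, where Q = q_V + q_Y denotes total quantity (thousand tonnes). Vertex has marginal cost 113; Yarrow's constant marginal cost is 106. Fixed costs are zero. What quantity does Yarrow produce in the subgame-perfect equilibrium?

The follower Yarrow best-responds to any q_V: π_Y = (354 - 0.5Q)q_Y - 106q_Y.
Setting the follower's marginal profit to zero, 248 - (1/2)q_V - q_Y = 0, i.e. q_Y = (248 - (1/2)q_V).
The leader anticipates this reaction. Substituting into P = 354 - 0.5Q gives P = 230 - (1/4)q_V, so π_V = (230 - (1/4)q_V)q_V - 113q_V.
The leader's first-order condition 117 - (1/2)q_V = 0 yields q_V = 234.
Then q_Y = (248 - (1/2)·234) = 131.

131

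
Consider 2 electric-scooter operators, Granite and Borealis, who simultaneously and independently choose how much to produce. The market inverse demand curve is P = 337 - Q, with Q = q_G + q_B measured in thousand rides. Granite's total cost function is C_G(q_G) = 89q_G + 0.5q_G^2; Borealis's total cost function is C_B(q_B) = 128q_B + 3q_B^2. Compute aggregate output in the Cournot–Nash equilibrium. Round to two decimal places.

Granite's profit: π_G = (337 - Q)q_G - (89q_G + (1/2)q_G²). Setting ∂π_G/∂q_G = 0: 248 - 3q_G - (q_B) = 0.
Borealis's first-order condition: 209 - 8q_B - (q_G) = 0.
Best responses: q_G = (248 - q_B)/3, q_B = (209 - q_G)/8.
Substituting one into the other gives q_G = 1775/23 and q_B = 379/23.
Total output Q = 1775/23 + 379/23 = 93.6522.

93.65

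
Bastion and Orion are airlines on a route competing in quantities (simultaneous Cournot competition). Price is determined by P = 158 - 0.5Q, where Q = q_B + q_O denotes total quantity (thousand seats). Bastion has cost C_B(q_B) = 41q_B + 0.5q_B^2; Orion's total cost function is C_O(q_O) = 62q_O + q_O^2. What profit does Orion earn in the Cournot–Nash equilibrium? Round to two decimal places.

Bastion's profit: π_B = (158 - 0.5Q)q_B - (41q_B + (1/2)q_B²). Setting ∂π_B/∂q_B = 0: 117 - 2q_B - (1/2)(q_O) = 0.
Orion's first-order condition: 96 - 3q_O - (1/2)(q_B) = 0.
Best responses: q_B = (117 - (1/2)q_O)/2, q_O = (96 - (1/2)q_B)/3.
Substituting one into the other gives q_B = 1212/23 and q_O = 534/23.
Price P = 158 - (1/2)·(1746/23) = 120.0435.
Orion's profit: 120.0435·(534/23) - 62·(534/23) - (534/23)² = 808.5709.

808.57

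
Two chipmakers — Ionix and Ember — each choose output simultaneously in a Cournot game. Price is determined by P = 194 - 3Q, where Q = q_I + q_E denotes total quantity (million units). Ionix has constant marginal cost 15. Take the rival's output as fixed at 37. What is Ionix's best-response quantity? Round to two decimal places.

11.33

With the rival's output fixed at 37, Ionix's profit is π_I = (194 - 3·37 - 3q_I)q_I - (15q_I) = (83 - 3q_I)q_I - (15q_I).
∂π_I/∂q_I = 68 - 6q_I = 0, so q_I = 34/3.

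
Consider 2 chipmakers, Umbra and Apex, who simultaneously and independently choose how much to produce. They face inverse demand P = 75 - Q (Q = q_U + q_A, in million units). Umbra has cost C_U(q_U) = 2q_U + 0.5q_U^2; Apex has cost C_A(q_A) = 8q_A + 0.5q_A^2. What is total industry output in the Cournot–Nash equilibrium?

Umbra's profit: π_U = (75 - Q)q_U - (2q_U + (1/2)q_U²). Setting ∂π_U/∂q_U = 0: 73 - 3q_U - (q_A) = 0.
Apex's profit: π_A = (75 - Q)q_A - (8q_A + (1/2)q_A²). Setting ∂π_A/∂q_A = 0: 67 - 3q_A - (q_U) = 0.
Best responses: q_U = (73 - q_A)/3, q_A = (67 - q_U)/3.
Substituting one into the other gives q_U = 19 and q_A = 16.
Total output Q = 19 + 16 = 35.

35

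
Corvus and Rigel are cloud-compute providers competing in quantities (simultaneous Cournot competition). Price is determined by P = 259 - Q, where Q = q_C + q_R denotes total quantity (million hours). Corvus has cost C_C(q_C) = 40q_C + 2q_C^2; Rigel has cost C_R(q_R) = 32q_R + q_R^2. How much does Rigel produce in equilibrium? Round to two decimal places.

49.70

Corvus's profit: π_C = (259 - Q)q_C - (40q_C + 2q_C²). Setting ∂π_C/∂q_C = 0: 219 - 6q_C - (q_R) = 0.
Rigel's first-order condition: 227 - 4q_R - (q_C) = 0.
Best responses: q_C = (219 - q_R)/6, q_R = (227 - q_C)/4.
Solving the pair: q_C = 649/23, q_R = 1143/23.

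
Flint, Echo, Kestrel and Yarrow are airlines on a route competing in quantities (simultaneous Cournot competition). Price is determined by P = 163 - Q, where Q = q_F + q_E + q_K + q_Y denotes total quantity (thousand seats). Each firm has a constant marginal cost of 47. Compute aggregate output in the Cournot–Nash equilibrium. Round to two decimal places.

Each firm earns π_i = (163 - Q)q_i - 47q_i.
Setting ∂π_i/∂q_i = 0 with rivals' quantities fixed: 116 - 2q_i - Σ_{j≠i} q_j = 0.
By symmetry each firm produces the same amount; substituting Σ_{j≠i} q_j = 3q_i yields q_i = 116/5.
Total output Q = 116/5 + 116/5 + 116/5 + 116/5 = 464/5.

92.80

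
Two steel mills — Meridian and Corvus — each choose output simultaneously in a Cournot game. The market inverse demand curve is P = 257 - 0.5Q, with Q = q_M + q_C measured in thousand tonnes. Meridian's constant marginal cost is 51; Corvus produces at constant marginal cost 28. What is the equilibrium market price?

112

Meridian's profit: π_M = (257 - 0.5Q)q_M - (51q_M). Setting ∂π_M/∂q_M = 0: 206 - q_M - (1/2)(q_C) = 0.
Corvus's first-order condition: 229 - q_C - (1/2)(q_M) = 0.
Rearranging gives the reaction functions q_M = (206 - (1/2)q_C) and q_C = (229 - (1/2)q_M).
Solving the pair: q_M = 122, q_C = 168.
Total output Q = 290, so price P = 257 - (1/2)·290 = 112.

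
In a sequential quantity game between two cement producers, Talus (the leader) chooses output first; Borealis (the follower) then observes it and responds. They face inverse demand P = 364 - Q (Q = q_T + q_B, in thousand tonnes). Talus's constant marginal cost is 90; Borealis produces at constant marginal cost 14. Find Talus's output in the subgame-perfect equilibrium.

99

Solve by backward induction. Given q_T, the follower Borealis maximises π_B = (364 - q_T - q_B)q_B - 14q_B.
Setting the follower's marginal profit to zero, 350 - q_T - 2q_B = 0, i.e. q_B = (350 - q_T)/2.
Talus substitutes q_B(q_T) into its own profit: π_T = q_T(364 - q_T - (350 - q_T)/2) - 90q_T = (189 - (1/2)q_T)q_T - 90q_T.
The leader's first-order condition 99 - q_T = 0 yields q_T = 99.
Then q_B = (350 - 99)/2 = 251/2.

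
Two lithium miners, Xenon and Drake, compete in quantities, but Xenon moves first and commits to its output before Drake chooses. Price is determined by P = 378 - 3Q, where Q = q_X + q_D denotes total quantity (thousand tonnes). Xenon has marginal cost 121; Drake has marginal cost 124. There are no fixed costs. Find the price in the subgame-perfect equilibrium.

The follower Drake best-responds to any q_X: π_D = (378 - 3Q)q_D - 124q_D.
Setting the follower's marginal profit to zero, 254 - 3q_X - 6q_D = 0, i.e. q_D = (254 - 3q_X)/6.
The leader anticipates this reaction. Substituting into P = 378 - 3Q gives P = 251 - (3/2)q_X, so π_X = (251 - (3/2)q_X)q_X - 121q_X.
Leader FOC: 130 - 3q_X = 0, so q_X = 130/3.
Then q_D = (254 - 3·(130/3))/6 = 62/3.
Total output Q = 64, so price P = 378 - 3·64 = 186.

186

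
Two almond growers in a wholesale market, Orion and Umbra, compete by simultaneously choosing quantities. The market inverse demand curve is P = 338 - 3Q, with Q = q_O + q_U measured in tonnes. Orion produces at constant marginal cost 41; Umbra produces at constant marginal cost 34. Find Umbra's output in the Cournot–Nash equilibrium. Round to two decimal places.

34.56

Orion's profit: π_O = (338 - 3Q)q_O - (41q_O). Setting ∂π_O/∂q_O = 0: 297 - 6q_O - 3(q_U) = 0.
Umbra's first-order condition: 304 - 6q_U - 3(q_O) = 0.
So q_O = (297 - 3q_U)/6 and q_U = (304 - 3q_O)/6.
Solving the pair: q_O = 290/9, q_U = 311/9.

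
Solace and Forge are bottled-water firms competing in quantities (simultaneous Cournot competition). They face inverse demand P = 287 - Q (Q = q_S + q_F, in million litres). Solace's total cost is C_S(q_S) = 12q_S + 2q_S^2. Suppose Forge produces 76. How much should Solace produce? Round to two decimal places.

33.17

With the rival's output fixed at 76, Solace's profit is π_S = (287 - 76 - q_S)q_S - (12q_S + 2q_S²) = (211 - q_S)q_S - (12q_S + 2q_S²).
∂π_S/∂q_S = 199 - 6q_S = 0, so q_S = 199/6.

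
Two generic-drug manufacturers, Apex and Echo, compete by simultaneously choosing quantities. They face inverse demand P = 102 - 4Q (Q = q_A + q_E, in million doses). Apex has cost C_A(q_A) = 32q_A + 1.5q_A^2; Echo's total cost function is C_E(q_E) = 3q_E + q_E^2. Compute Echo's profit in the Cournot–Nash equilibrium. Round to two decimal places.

370.35

Apex's profit: π_A = (102 - 4Q)q_A - (32q_A + (3/2)q_A²). Setting ∂π_A/∂q_A = 0: 70 - 11q_A - 4(q_E) = 0.
Echo's first-order condition: 99 - 10q_E - 4(q_A) = 0.
Best responses: q_A = (70 - 4q_E)/11, q_E = (99 - 4q_A)/10.
Substituting one into the other gives q_A = 152/47 and q_E = 809/94.
Price P = 102 - 4·(1113/94) = 54.6383.
Echo's profit: 54.6383·(809/94) - 3·(809/94) - (809/94)² = 370.3491.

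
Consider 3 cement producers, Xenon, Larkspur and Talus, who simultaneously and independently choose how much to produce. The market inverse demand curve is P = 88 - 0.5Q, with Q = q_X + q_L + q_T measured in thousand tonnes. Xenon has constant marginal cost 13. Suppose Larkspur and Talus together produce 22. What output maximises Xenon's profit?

With rivals' combined output fixed at 22, Xenon's profit is π_X = (88 - (1/2)·22 - (1/2)q_X)q_X - (13q_X) = (77 - (1/2)q_X)q_X - (13q_X).
∂π_X/∂q_X = 64 - q_X = 0, so q_X = 64.

64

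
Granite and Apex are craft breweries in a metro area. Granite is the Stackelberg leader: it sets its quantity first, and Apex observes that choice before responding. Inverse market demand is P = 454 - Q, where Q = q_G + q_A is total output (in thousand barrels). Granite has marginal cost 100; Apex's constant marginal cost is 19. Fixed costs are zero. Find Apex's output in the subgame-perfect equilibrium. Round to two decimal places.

149.25

The follower Apex best-responds to any q_G: π_A = (454 - Q)q_A - 19q_A.
Follower FOC: 435 - q_G - 2q_A = 0, so q_A(q_G) = (435 - q_G)/2.
The leader anticipates this reaction. Substituting into P = 454 - Q gives P = 473/2 - (1/2)q_G, so π_G = (473/2 - (1/2)q_G)q_G - 100q_G.
Leader FOC: 273/2 - q_G = 0, so q_G = 273/2.
Then q_A = (435 - 273/2)/2 = 597/4.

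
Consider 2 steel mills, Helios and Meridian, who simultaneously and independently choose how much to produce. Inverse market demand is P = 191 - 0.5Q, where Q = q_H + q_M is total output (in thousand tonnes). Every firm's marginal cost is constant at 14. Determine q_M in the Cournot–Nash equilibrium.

A representative firm's profit is π_i = q_i(191 - 0.5Q) - 14q_i.
Setting ∂π_i/∂q_i = 0 with rivals' quantities fixed: 177 - q_i - (1/2)q_j = 0.
By symmetry each firm produces the same amount; substituting q_j = q_i yields q_i = 177/(3/2) = 118.

118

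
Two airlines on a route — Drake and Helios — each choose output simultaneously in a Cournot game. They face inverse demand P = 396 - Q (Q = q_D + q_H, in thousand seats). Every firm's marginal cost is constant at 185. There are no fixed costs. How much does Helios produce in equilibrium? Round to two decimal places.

70.33

A representative firm's profit is π_i = q_i(396 - Q) - 185q_i.
First-order condition (treating rivals' output as given): 211 - 2q_i - q_j = 0.
With identical firms every q_j equals q_i, so q_j = q_i and 211 = 3q_i, giving q_i = 211/3.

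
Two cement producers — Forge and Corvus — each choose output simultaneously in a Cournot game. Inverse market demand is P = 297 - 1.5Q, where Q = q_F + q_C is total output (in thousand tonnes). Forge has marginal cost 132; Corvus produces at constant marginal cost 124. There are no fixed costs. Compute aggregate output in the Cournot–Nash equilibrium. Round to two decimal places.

75.11

Forge's profit: π_F = (297 - 1.5Q)q_F - (132q_F). Setting ∂π_F/∂q_F = 0: 165 - 3q_F - (3/2)(q_C) = 0.
Corvus's profit: π_C = (297 - 1.5Q)q_C - (124q_C). Setting ∂π_C/∂q_C = 0: 173 - 3q_C - (3/2)(q_F) = 0.
Rearranging gives the reaction functions q_F = (165 - (3/2)q_C)/3 and q_C = (173 - (3/2)q_F)/3.
Substituting one into the other gives q_F = 314/9 and q_C = 362/9.
Total output Q = 314/9 + 362/9 = 676/9.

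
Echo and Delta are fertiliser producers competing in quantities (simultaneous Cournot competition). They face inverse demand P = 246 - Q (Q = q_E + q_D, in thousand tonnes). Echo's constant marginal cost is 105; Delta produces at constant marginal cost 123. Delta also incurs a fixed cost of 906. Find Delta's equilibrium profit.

319

Echo's profit: π_E = (246 - Q)q_E - (105q_E). Setting ∂π_E/∂q_E = 0: 141 - 2q_E - (q_D) = 0.
Delta's first-order condition: 123 - 2q_D - (q_E) = 0.
So q_E = (141 - q_D)/2 and q_D = (123 - q_E)/2.
Substituting one into the other gives q_E = 53 and q_D = 35.
Price P = 246 - 88 = 158.
Delta's profit: (158 - 123)·35 - 906 = 319.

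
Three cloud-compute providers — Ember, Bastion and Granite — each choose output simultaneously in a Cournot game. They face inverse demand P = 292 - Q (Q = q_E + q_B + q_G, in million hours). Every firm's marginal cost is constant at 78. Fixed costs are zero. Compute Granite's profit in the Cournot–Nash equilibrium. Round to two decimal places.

Each firm earns π_i = (292 - Q)q_i - 78q_i.
Setting ∂π_i/∂q_i = 0 with rivals' quantities fixed: 214 - 2q_i - Σ_{j≠i} q_j = 0.
By symmetry each firm produces the same amount; substituting Σ_{j≠i} q_j = 2q_i yields q_i = 214/4 = 107/2.
Price P = 292 - 321/2 = 263/2.
Granite's profit: (263/2 - 78)·(107/2) = 2862.2500.

2862.25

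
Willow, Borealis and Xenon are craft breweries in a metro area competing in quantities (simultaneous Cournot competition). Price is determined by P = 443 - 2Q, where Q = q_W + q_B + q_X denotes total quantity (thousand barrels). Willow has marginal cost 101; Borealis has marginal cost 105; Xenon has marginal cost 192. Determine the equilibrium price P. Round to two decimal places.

Willow's profit: π_W = (443 - 2Q)q_W - (101q_W). Setting ∂π_W/∂q_W = 0: 342 - 4q_W - 2(q_B + q_X) = 0.
Borealis's profit: π_B = (443 - 2Q)q_B - (105q_B). Setting ∂π_B/∂q_B = 0: 338 - 4q_B - 2(q_W + q_X) = 0.
Xenon's first-order condition: 251 - 4q_X - 2(q_W + q_B) = 0.
Adding the 3 conditions: 931 − 4Q − 4Q = 0, i.e. Q = 931/8.
Back-substituting: q_W = (342 − 931/4)/2 = 437/8, q_B = (338 − 931/4)/2 = 421/8, q_X = (251 − 931/4)/2 = 73/8.
Total output Q = 931/8, so price P = 443 - 2·(931/8) = 841/4.

210.25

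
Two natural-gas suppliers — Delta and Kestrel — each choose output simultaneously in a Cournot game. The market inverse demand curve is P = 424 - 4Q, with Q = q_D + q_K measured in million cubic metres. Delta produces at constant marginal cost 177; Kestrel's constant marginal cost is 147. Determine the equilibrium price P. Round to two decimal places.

249.33

Delta's profit: π_D = (424 - 4Q)q_D - (177q_D). Setting ∂π_D/∂q_D = 0: 247 - 8q_D - 4(q_K) = 0.
Kestrel's profit: π_K = (424 - 4Q)q_K - (147q_K). Setting ∂π_K/∂q_K = 0: 277 - 8q_K - 4(q_D) = 0.
Rearranging gives the reaction functions q_D = (247 - 4q_K)/8 and q_K = (277 - 4q_D)/8.
Substituting one into the other gives q_D = 217/12 and q_K = 307/12.
Total output Q = 131/3, so price P = 424 - 4·(131/3) = 748/3.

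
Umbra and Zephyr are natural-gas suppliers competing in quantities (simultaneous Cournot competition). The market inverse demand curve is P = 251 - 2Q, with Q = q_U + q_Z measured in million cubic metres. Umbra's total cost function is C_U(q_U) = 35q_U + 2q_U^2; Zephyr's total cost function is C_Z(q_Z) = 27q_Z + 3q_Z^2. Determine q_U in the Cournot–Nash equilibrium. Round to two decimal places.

Umbra's profit: π_U = (251 - 2Q)q_U - (35q_U + 2q_U²). Setting ∂π_U/∂q_U = 0: 216 - 8q_U - 2(q_Z) = 0.
Zephyr's profit: π_Z = (251 - 2Q)q_Z - (27q_Z + 3q_Z²). Setting ∂π_Z/∂q_Z = 0: 224 - 10q_Z - 2(q_U) = 0.
So q_U = (216 - 2q_Z)/8 and q_Z = (224 - 2q_U)/10.
Solving the pair: q_U = 428/19, q_Z = 340/19.

22.53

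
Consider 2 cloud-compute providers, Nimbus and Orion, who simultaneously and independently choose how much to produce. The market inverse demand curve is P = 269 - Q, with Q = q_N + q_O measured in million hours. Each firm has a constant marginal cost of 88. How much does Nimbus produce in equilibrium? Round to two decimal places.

Each firm earns π_i = (269 - Q)q_i - 88q_i.
Setting ∂π_i/∂q_i = 0 with rivals' quantities fixed: 181 - 2q_i - q_j = 0.
With identical firms every q_j equals q_i, so q_j = q_i and 181 = 3q_i, giving q_i = 181/3.

60.33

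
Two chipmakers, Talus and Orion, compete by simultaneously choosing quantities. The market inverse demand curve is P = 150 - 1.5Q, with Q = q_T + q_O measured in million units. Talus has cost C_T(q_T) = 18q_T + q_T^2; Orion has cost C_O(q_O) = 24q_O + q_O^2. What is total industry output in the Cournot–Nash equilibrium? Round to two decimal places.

Talus's profit: π_T = (150 - 1.5Q)q_T - (18q_T + q_T²). Setting ∂π_T/∂q_T = 0: 132 - 5q_T - (3/2)(q_O) = 0.
Orion's profit: π_O = (150 - 1.5Q)q_O - (24q_O + q_O²). Setting ∂π_O/∂q_O = 0: 126 - 5q_O - (3/2)(q_T) = 0.
Rearranging gives the reaction functions q_T = (132 - (3/2)q_O)/5 and q_O = (126 - (3/2)q_T)/5.
Substituting one into the other gives q_T = 1884/91 and q_O = 1728/91.
Total output Q = 1884/91 + 1728/91 = 516/13.

39.69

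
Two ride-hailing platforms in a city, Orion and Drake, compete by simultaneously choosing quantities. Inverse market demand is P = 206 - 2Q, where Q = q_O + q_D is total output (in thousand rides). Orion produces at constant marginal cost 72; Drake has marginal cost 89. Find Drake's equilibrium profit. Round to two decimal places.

555.56

Orion's profit: π_O = (206 - 2Q)q_O - (72q_O). Setting ∂π_O/∂q_O = 0: 134 - 4q_O - 2(q_D) = 0.
Drake's first-order condition: 117 - 4q_D - 2(q_O) = 0.
Best responses: q_O = (134 - 2q_D)/4, q_D = (117 - 2q_O)/4.
Solving the pair: q_O = 151/6, q_D = 50/3.
Price P = 206 - 2·(251/6) = 367/3.
Drake's profit: (367/3 - 89)·(50/3) = 555.5556.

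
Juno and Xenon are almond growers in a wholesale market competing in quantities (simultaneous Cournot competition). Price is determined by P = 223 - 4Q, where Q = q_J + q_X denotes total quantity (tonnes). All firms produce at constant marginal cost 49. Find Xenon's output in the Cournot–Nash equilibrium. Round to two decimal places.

Each firm earns π_i = (223 - 4Q)q_i - 49q_i.
First-order condition (treating rivals' output as given): 174 - 8q_i - 4q_j = 0.
By symmetry each firm produces the same amount; substituting q_j = q_i yields q_i = 174/12 = 29/2.

14.50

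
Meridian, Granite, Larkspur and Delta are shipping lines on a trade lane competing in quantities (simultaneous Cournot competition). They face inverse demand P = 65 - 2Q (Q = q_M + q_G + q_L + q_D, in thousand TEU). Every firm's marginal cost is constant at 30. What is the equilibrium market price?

37

A representative firm's profit is π_i = q_i(65 - 2Q) - 30q_i.
Setting ∂π_i/∂q_i = 0 with rivals' quantities fixed: 35 - 4q_i - 2·Σ_{j≠i} q_j = 0.
By symmetry each firm produces the same amount; substituting Σ_{j≠i} q_j = 3q_i yields q_i = 35/10 = 7/2.
Total output Q = 14, so price P = 65 - 2·14 = 37.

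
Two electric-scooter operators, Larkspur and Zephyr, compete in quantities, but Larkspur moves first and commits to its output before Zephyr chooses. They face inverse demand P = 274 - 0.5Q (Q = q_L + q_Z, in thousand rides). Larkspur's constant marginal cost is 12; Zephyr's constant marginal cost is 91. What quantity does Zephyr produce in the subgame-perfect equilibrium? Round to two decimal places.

Solve by backward induction. Given q_L, the follower Zephyr maximises π_Z = (274 - (1/2)q_L - (1/2)q_Z)q_Z - 91q_Z.
∂π_Z/∂q_Z = 183 - (1/2)q_L - q_Z = 0 gives the reaction function q_Z = (183 - (1/2)q_L).
Larkspur substitutes q_Z(q_L) into its own profit: π_L = q_L(274 - (1/2)q_L - (183 - (1/2)q_L)/2) - 12q_L = (365/2 - (1/4)q_L)q_L - 12q_L.
Maximising: ∂π_L/∂q_L = 341/2 - (1/2)q_L = 0, giving q_L = 341.
Then q_Z = (183 - (1/2)·341) = 25/2.

12.50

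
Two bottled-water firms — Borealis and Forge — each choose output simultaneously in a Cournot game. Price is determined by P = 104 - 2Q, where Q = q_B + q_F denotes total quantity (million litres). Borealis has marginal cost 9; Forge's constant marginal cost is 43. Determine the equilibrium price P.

52

Borealis's profit: π_B = (104 - 2Q)q_B - (9q_B). Setting ∂π_B/∂q_B = 0: 95 - 4q_B - 2(q_F) = 0.
Forge's first-order condition: 61 - 4q_F - 2(q_B) = 0.
Best responses: q_B = (95 - 2q_F)/4, q_F = (61 - 2q_B)/4.
Substituting one into the other gives q_B = 43/2 and q_F = 9/2.
Total output Q = 26, so price P = 104 - 2·26 = 52.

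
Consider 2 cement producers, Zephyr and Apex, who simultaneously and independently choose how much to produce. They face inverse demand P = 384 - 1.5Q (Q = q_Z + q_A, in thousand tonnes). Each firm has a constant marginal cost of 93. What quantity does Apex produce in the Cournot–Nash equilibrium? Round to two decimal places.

64.67

Each firm earns π_i = (384 - 1.5Q)q_i - 93q_i.
First-order condition (treating rivals' output as given): 291 - 3q_i - (3/2)q_j = 0.
By symmetry each firm produces the same amount; substituting q_j = q_i yields q_i = 291/(9/2) = 194/3.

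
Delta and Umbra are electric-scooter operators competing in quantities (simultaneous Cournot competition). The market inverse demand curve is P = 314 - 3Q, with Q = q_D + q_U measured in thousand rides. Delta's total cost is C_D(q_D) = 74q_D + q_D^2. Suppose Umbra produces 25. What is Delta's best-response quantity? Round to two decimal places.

20.63

With the rival's output fixed at 25, Delta's profit is π_D = (314 - 3·25 - 3q_D)q_D - (74q_D + q_D²) = (239 - 3q_D)q_D - (74q_D + q_D²).
∂π_D/∂q_D = 165 - 8q_D = 0, so q_D = 165/8.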